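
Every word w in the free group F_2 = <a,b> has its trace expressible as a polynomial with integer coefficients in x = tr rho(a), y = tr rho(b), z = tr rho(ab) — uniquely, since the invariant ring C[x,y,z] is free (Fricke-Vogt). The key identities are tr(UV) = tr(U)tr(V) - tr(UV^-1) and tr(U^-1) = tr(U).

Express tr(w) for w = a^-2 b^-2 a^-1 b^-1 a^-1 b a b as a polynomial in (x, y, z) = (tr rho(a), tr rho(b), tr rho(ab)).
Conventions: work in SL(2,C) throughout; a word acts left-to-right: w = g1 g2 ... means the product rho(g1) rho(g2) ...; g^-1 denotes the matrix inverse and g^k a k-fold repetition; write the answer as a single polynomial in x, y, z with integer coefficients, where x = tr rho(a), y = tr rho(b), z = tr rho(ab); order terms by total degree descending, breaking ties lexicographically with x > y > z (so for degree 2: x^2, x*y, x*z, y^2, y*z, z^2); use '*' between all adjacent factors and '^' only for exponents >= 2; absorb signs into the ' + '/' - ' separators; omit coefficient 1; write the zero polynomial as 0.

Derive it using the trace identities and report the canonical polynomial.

x^2*y^2*z^3 - 2*x^3*y*z^2 - x*y^3*z^2 - x*y*z^4 + x^4*z + x^2*y^2*z + x^2*z^3 + 5*x*y*z^2 - 4*x^2*z - y^2*z - z^3 - x*y + 3*z

apply: trace(a^-1) = trace(a) = x
use: trace(a b a) = trace(a)*trace(b a) - trace(b) = x*z - y
use: trace(a b a b) = trace(b a)*trace(b a) - trace(1) = z^2 - 2
use: trace(b^-1 a b a) = trace(a b a)*trace(b) - trace(a b a b) = x*y*z - y^2 - z^2 + 2
trace(b a b) = trace(b)*trace(a b) - trace(a) = y*z - x
apply: trace(a b a b a) = trace(a)*trace(b a b a) - trace(b a b) = x*z^2 - y*z - x
trace(a b a b a b) = trace(a b)*trace(a b a b) - trace(a^-1 b^-1) = z^3 - 3*z
use: trace(b^-1 a b a b a) = trace(a b a b a)*trace(b) - trace(a b a b a b) = x*y*z^2 - y^2*z - z^3 - x*y + 3*z
trace(b^-2 a b a b a) = trace(b^-1 a b a b a)*trace(b) - trace(b^-1 a b a b a b) = x*y^2*z^2 - y^3*z - y*z^3 - x*y^2 - x*z^2 + 4*y*z + x
apply: trace(b^-1 a b a b a^-1 b^-1) = trace(b^-2 a b a b)*trace(a) - trace(b^-2 a b a b a) = -x*y^2*z^2 + x^2*y*z + y^3*z + y*z^3 - 4*y*z + x
use: trace(a^2 b a) = trace(a)*trace(b a^2) - trace(b a) = x^2*z - x*y - z
use: trace(a^2 b a b a) = trace(a)*trace(b a b a^2) - trace(b a b a) = x^2*z^2 - x*y*z - x^2 - z^2 + 2
apply: trace(b a b a b) = trace(b)*trace(a b a b) - trace(a b a) = y*z^2 - x*z - y
use: trace(a^2 b a b a b) = trace(a)*trace(b a b a b a) - trace(b a b a b) = x*z^3 - y*z^2 - 2*x*z + y
trace(b^-1 a^2 b a b a) = trace(a^2 b a b a)*trace(b) - trace(a^2 b a b a b) = x^2*y*z^2 - x*y^2*z - x*z^3 - x^2*y + 2*x*z + y
trace(a b a b a^-1 b^-1 a) = trace(b^-1 a^2 b a b)*trace(a) - trace(b^-1 a^2 b a b a) = -x^2*y*z^2 + x^3*z + x*y^2*z + x*z^3 - 3*x*z - y
use: trace(a b a b a b a b) = trace(a b a b)*trace(a b a b) - trace(1) = z^4 - 4*z^2 + 2
use: trace(b^-1 a b a b a b a) = trace(a b a b a b a)*trace(b) - trace(a b a b a b a b) = x*y*z^3 - y^2*z^2 - z^4 - 2*x*y*z + y^2 + 4*z^2 - 2
trace(a b a b a^-1 b^-1 a b) = trace(b^-1 a b a b a b)*trace(a) - trace(b^-1 a b a b a b a) = -x*y*z^3 + x^2*z^2 + y^2*z^2 + z^4 + x*y*z - x^2 - y^2 - 4*z^2 + 2
trace(b^-1 a b a b a^-1 b^-1 a) = trace(a b a b a^-1 b^-1 a)*trace(b) - trace(a b a b a^-1 b^-1 a b) = -x^2*y^2*z^2 + x^3*y*z + x*y^3*z + 2*x*y*z^3 - x^2*z^2 - y^2*z^2 - z^4 - 4*x*y*z + x^2 + 4*z^2 - 2
apply: trace(b a b a^-1 b^-1 a^-1 b^-1 a) = trace(b^-1 a b a b a^-1 b^-1)*trace(a) - trace(b^-1 a b a b a^-1 b^-1 a) = -x*y*z^3 + x^2*z^2 + y^2*z^2 + z^4 - 4*z^2 + 2
use: trace(b^-1 a^-1 b^-1 a^-1 b a b a^-1) = trace(b a b a^-1 b^-1 a^-1 b^-1)*trace(a) - trace(b a b a^-1 b^-1 a^-1 b^-1 a) = x*y*z^3 - x^2*z^2 - y^2*z^2 - z^4 + x^2 + 4*z^2 - 2
trace(a^-1 b^-1 a^-1 b a b a^-2 b^-1) = trace(b^-1 a^-1 b^-1 a^-1 b a b a^-1)*trace(a) - trace(b^-1 a^-1 b^-1 a^-1 b a b) = x^2*y*z^3 - x^3*z^2 - x*y^2*z^2 - x*z^4 + x^3 + 4*x*z^2 - 3*x
apply: trace(b a^-1) = trace(b)*trace(a) - trace(b a) = x*y - z
trace(b a b a^-1) = trace(b a b)*trace(a) - trace(b a b a) = x*y*z - x^2 - z^2 + 2
trace(b a b a b a^-1) = trace(b a b a b)*trace(a) - trace(b a b a b a) = x*y*z^2 - x^2*z - z^3 - x*y + 3*z
apply: trace(a b a b a^-2 b) = trace(b a b a b a^-1)*trace(a) - trace(b a b a b) = x^2*y*z^2 - x^3*z - x*z^3 - x^2*y - y*z^2 + 4*x*z + y
use: trace(b a b a^-2 b^-1 a) = trace(a b a b a^-2)*trace(b) - trace(a b a b a^-2 b) = -x^2*y*z^2 + x^3*z + x*y^2*z + x*z^3 - 4*x*z + y
trace(a^-1 b^-1 a^-1 b a b a^-1) = trace(b a b a^-2 b^-1)*trace(a) - trace(b a b a^-2 b^-1 a) = x^2*y*z^2 - x^3*z - x*y^2*z - x*z^3 + x^2*y + 3*x*z - y
trace(b^-1 a^-1 b a b a) = trace(b a b a b^-1)*trace(a) - trace(b a b a b^-1 a) = -x*y*z^2 + x^2*z + y^2*z + z^3 - 3*z
apply: trace(a^-1 b^-1 a^-1 b a b) = trace(b^-1 a^-1 b a b)*trace(a) - trace(b^-1 a^-1 b a b a) = x*y*z^2 - x^2*z - y^2*z - z^3 + x*y + 3*z
trace(a^-1 b^-1 a^-1 b a b a^-2) = trace(a^-1 b^-1 a^-1 b a b a^-1)*trace(a) - trace(a^-1 b^-1 a^-1 b a b) = x^3*y*z^2 - x^4*z - x^2*y^2*z - x^2*z^3 + x^3*y - x*y*z^2 + 4*x^2*z + y^2*z + z^3 - 2*x*y - 3*z
trace(a^-2 b^-2 a^-1 b^-1 a^-1 b a b) = trace(a^-1 b^-1 a^-1 b a b a^-2 b^-1)*trace(b) - trace(a^-1 b^-1 a^-1 b a b a^-2) = x^2*y^2*z^3 - 2*x^3*y*z^2 - x*y^3*z^2 - x*y*z^4 + x^4*z + x^2*y^2*z + x^2*z^3 + 5*x*y*z^2 - 4*x^2*z - y^2*z - z^3 - x*y + 3*z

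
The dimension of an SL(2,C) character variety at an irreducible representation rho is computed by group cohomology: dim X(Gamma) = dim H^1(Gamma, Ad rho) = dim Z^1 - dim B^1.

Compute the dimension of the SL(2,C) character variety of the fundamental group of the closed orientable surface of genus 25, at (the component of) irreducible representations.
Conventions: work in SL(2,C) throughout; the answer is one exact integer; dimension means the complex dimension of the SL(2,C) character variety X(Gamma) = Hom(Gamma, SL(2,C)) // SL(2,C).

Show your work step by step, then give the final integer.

The genus-25 surface group: 2g = 50 generators, one relator prod [a_i, b_i].
A cocycle assigns one sl_2 vector per generator subject to the relator condition d_2(z) = 0: dim of the unconstrained space is 3*2g = 150.
d_2 is surjective at irreducible rho (its cokernel H^2 is dual to H^0 = 0), so dim Z^1 = 150 - 3 = 147.
dim B^1 = 3 (coboundaries, injective at irreducible rho).
dim H^1 = 147 - 3 = 144 = dim X.

144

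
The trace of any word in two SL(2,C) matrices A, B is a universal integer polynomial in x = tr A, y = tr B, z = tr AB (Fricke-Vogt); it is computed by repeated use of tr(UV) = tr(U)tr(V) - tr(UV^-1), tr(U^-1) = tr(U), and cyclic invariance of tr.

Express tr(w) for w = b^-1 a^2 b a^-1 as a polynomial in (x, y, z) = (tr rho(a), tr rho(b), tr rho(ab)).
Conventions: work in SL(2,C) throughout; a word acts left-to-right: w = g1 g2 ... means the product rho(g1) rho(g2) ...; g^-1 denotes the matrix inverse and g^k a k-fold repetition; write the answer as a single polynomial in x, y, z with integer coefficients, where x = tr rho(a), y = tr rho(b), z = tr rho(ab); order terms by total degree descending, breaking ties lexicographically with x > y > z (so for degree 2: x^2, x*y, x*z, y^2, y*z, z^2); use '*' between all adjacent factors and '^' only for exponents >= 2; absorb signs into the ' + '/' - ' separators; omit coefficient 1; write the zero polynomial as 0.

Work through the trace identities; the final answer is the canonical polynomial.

tr(a^2 b) = tr(a) * tr(b a) - tr(b)  (reduce the a square) = x*z - y
tr(a^2) = tr(a) * tr(a) - tr(1)  (reduce the a square) = x^2 - 2
tr(b a^2 b) = tr(b) * tr(a^2 b) - tr(a^2)  (reduce the b square) = x*y*z - x^2 - y^2 + 2
tr(b a b a) = tr(a b) * tr(a b) - tr(1)  (split on a) = z^2 - 2
tr(b a b) = tr(b) * tr(a b) - tr(a)  (reduce the b square) = y*z - x
tr(b a^2 b a) = tr(a) * tr(b a b a) - tr(b a b)  (reduce the a square) = x*z^2 - y*z - x
tr(a^2 b a^-1 b) = tr(b a^2 b) * tr(a) - tr(b a^2 b a)  (eliminate a^-1) = x^2*y*z - x^3 - x*y^2 - x*z^2 + y*z + 3*x
tr(b^-1 a^2 b a^-1) = tr(a^2 b a^-1) * tr(b) - tr(a^2 b a^-1 b)  (eliminate b^-1) = -x^2*y*z + x^3 + x*y^2 + x*z^2 - 3*x

-x^2*y*z + x^3 + x*y^2 + x*z^2 - 3*x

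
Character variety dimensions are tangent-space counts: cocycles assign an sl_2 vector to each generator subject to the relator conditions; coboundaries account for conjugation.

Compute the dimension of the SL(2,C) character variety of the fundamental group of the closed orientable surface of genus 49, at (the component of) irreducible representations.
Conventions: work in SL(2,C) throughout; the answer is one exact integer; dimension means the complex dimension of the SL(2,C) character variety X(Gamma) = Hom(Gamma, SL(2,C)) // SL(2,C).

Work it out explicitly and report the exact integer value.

288

The genus-49 surface group: 2g = 98 generators, one relator prod [a_i, b_i].
Unconstrained cocycle data is one sl_2 vector per generator (294 dimensions), cut by the relator condition d_2(z) = 0.
d_2 is surjective at irreducible rho (its cokernel H^2 is dual to H^0 = 0), so dim Z^1 = 294 - 3 = 291.
dim B^1 = 3 (coboundaries, injective at irreducible rho).
dim X = dim H^1 = 291 - 3 = 288.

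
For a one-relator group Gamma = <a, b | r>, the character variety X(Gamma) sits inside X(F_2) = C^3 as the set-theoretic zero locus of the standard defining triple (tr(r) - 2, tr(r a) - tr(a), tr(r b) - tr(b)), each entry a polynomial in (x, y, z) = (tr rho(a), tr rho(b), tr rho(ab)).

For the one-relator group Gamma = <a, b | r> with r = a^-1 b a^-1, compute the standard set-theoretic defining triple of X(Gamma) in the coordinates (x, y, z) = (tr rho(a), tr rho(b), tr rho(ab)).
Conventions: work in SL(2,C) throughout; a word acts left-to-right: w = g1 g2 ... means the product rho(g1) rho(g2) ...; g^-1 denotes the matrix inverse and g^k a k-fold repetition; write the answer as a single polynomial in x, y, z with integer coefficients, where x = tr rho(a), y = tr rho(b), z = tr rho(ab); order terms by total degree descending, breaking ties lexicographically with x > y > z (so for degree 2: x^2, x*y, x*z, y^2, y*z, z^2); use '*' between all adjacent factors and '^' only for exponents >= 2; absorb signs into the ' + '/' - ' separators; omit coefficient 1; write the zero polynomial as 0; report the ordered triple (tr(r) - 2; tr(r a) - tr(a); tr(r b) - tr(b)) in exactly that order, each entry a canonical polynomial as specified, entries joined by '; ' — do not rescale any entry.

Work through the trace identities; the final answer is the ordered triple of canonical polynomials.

trace(a^-1 b) = trace(b)*trace(a) - trace(b a)   [inverse elimination on a] = x*y - z
apply: trace(a^-1 b a^-1) = trace(a^-1 b)*trace(a) - trace(a^-1 b a)   [inverse elimination on a] = x^2*y - x*z - y
use: trace(b^2) = trace(b)*trace(b) - trace(1)   [square of b] = y^2 - 2
apply: trace(b^2 a) = trace(b)*trace(a b) - trace(a)   [square of b] = y*z - x
apply: trace(b a^-1 b) = trace(b^2)*trace(a) - trace(b^2 a)   [inverse elimination on a] = x*y^2 - y*z - x
trace(b a b a) = trace(b a)*trace(b a) - trace(1)   [split at a repeated b] = z^2 - 2
use: trace(b a^-1 b a) = trace(b a b)*trace(a) - trace(b a b a)   [inverse elimination on a] = x*y*z - x^2 - z^2 + 2
trace(a^-1 b a^-1 b) = trace(b a^-1 b)*trace(a) - trace(b a^-1 b a)   [inverse elimination on a] = x^2*y^2 - 2*x*y*z + z^2 - 2
assemble the triple (trace(r) - 2; trace(r a) - x; trace(r b) - y)

x^2*y - x*z - y - 2; x*y - x - z; x^2*y^2 - 2*x*y*z + z^2 - y - 2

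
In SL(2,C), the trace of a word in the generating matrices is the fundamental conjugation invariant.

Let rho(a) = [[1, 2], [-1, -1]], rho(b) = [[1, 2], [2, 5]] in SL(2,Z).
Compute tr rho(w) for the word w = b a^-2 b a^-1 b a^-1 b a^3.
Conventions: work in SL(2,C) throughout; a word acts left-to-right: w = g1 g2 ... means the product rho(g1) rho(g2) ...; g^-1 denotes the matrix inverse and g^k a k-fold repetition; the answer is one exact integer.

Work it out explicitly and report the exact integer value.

rho(b) = [[1, 2], [2, 5]]
... * rho(a^-1) = [[-1, -2], [1, 1]]  ->  [[1, 0], [3, 1]]
... * rho(a^-1) = [[-1, -2], [1, 1]]  ->  [[-1, -2], [-2, -5]]
... * rho(b) = [[1, 2], [2, 5]]  ->  [[-5, -12], [-12, -29]]
... * rho(a^-1) = [[-1, -2], [1, 1]]  ->  [[-7, -2], [-17, -5]]
... * rho(b) = [[1, 2], [2, 5]]  ->  [[-11, -24], [-27, -59]]
... * rho(a^-1) = [[-1, -2], [1, 1]]  ->  [[-13, -2], [-32, -5]]
... * rho(b) = [[1, 2], [2, 5]]  ->  [[-17, -36], [-42, -89]]
... * rho(a) = [[1, 2], [-1, -1]]  ->  [[19, 2], [47, 5]]
... * rho(a) = [[1, 2], [-1, -1]]  ->  [[17, 36], [42, 89]]
... * rho(a) = [[1, 2], [-1, -1]]  ->  [[-19, -2], [-47, -5]]
tr = -19 + -5 = -24

-24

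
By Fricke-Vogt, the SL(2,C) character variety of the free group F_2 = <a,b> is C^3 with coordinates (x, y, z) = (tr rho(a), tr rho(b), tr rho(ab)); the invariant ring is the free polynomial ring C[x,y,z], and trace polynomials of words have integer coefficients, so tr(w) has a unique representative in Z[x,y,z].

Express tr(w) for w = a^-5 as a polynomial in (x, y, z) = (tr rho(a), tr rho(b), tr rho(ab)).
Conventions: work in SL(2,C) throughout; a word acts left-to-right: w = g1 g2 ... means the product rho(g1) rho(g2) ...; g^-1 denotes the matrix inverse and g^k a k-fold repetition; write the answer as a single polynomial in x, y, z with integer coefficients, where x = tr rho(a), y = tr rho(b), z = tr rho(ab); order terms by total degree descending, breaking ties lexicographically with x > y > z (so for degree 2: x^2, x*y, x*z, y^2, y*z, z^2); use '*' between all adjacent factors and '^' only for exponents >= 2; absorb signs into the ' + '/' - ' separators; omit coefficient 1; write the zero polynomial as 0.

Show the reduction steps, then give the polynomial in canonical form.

and trace(a^-1) = trace(a) = x
and trace(a^-2) = trace(a^-1) * trace(a) - trace(1) = x^2 - 2
and trace(a^-3) = trace(a^-2) * trace(a) - trace(a^-1) = x^3 - 3*x
next, trace(a^-4) = trace(a^-3) * trace(a) - trace(a^-2) = x^4 - 4*x^2 + 2
trace(a^-5) = trace(a^-4) * trace(a) - trace(a^-3) = x^5 - 5*x^3 + 5*x

x^5 - 5*x^3 + 5*x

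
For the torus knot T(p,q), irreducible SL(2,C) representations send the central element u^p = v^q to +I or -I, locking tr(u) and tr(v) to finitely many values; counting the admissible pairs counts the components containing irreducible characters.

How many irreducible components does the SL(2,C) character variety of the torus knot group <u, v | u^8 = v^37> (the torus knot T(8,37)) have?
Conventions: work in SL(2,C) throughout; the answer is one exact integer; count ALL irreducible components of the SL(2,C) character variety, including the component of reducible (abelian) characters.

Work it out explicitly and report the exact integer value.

127

In the torus knot group T(8,37), u^8 = v^37 is central, so an irreducible representation sends it to +I or -I (Schur).
So on each irreducible component the traces are pinned: tr(u) = 2*cos(pi*alpha/8) with 1 <= alpha <= 7, tr(v) = 2*cos(pi*beta/37) with 1 <= beta <= 36.
Consistency of u^8 = (-1)^alpha I with v^37 = (-1)^beta I forces alpha = beta (mod 2).
count pairs: odd alpha (4 choices) x odd beta (18), plus even alpha (3) x even beta (18): 4*18 + 3*18 = 126.
Total: 126 irreducible-character components + 1 reducible (abelian) component = 127.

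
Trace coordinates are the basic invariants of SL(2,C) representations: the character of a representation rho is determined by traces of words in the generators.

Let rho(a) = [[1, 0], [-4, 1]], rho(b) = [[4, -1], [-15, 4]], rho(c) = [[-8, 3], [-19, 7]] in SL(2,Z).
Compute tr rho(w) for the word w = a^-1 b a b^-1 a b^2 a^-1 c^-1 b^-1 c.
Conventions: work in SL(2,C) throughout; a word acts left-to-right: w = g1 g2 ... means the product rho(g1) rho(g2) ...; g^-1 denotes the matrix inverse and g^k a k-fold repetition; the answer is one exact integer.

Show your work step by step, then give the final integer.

rho(a^-1) = [[1, 0], [4, 1]]
... * rho(b) = [[4, -1], [-15, 4]]  ->  [[4, -1], [1, 0]]
... * rho(a) = [[1, 0], [-4, 1]]  ->  [[8, -1], [1, 0]]
... * rho(b^-1) = [[4, 1], [15, 4]]  ->  [[17, 4], [4, 1]]
... * rho(a) = [[1, 0], [-4, 1]]  ->  [[1, 4], [0, 1]]
... * rho(b) = [[4, -1], [-15, 4]]  ->  [[-56, 15], [-15, 4]]
... * rho(b) = [[4, -1], [-15, 4]]  ->  [[-449, 116], [-120, 31]]
... * rho(a^-1) = [[1, 0], [4, 1]]  ->  [[15, 116], [4, 31]]
... * rho(c^-1) = [[7, -3], [19, -8]]  ->  [[2309, -973], [617, -260]]
... * rho(b^-1) = [[4, 1], [15, 4]]  ->  [[-5359, -1583], [-1432, -423]]
... * rho(c) = [[-8, 3], [-19, 7]]  ->  [[72949, -27158], [19493, -7257]]
tr = 72949 + -7257 = 65692

65692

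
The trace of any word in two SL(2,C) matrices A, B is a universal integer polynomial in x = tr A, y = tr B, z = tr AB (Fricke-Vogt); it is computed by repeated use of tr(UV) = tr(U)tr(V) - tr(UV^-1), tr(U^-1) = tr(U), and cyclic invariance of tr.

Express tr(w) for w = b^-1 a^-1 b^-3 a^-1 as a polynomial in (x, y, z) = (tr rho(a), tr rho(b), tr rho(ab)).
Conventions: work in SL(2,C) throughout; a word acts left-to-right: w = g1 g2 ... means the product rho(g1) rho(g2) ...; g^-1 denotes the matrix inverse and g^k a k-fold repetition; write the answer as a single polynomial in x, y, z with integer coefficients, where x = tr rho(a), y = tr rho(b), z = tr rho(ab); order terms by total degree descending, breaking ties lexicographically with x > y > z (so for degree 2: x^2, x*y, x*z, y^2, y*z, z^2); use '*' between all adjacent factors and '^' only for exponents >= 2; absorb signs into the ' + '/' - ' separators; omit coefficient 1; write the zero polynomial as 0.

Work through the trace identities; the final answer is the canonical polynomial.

y^2*z^2 - x*y*z - y^2 - z^2 + 2

tr(b^-1) = tr(b) = y
tr(b^-1 a) = tr(a) * tr(b) - tr(a b)   [inverse elimination on b] = x*y - z
tr(b^-1 a^-1) = tr(b^-1) * tr(a) - tr(b^-1 a)   [inverse elimination on a] = z
tr(a^-1 b^-1 a^-1) = tr(b^-1 a^-1) * tr(a) - tr(b^-1)   [inverse elimination on a] = x*z - y
tr(a^-1 b a^-1) = tr(b a^-1) * tr(a) - tr(b)   [inverse elimination on a] = x^2*y - x*z - y
tr(b^2) = tr(b) * tr(b) - tr(1)   [square of b] = y^2 - 2
tr(b^2 a) = tr(b) * tr(a b) - tr(a)   [square of b] = y*z - x
tr(b a^-1 b) = tr(b^2) * tr(a) - tr(b^2 a)   [inverse elimination on a] = x*y^2 - y*z - x
tr(b a b a) = tr(b a) * tr(b a) - tr(1)   [split at a repeated b] = z^2 - 2
tr(b a^-1 b a) = tr(b a b) * tr(a) - tr(b a b a)   [inverse elimination on a] = x*y*z - x^2 - z^2 + 2
tr(a^-1 b a^-1 b) = tr(b a^-1 b) * tr(a) - tr(b a^-1 b a)   [inverse elimination on a] = x^2*y^2 - 2*x*y*z + z^2 - 2
tr(a^-1 b^-1 a^-1 b) = tr(a^-1 b a^-1) * tr(b) - tr(a^-1 b a^-1 b)   [inverse elimination on b] = x*y*z - y^2 - z^2 + 2
tr(b^-1 a^-1 b^-1 a^-1) = tr(a^-1 b^-1 a^-1) * tr(b) - tr(a^-1 b^-1 a^-1 b)   [inverse elimination on b] = z^2 - 2
tr(b^-1 a^-1 b^-1 a^-1 b^-1) = tr(b^-1 a^-1 b^-1 a^-1) * tr(b) - tr(b^-1 a^-1 b^-1 a^-1 b)   [inverse elimination on b] = y*z^2 - x*z - y
tr(b^-1 a^-1 b^-3 a^-1) = tr(b^-1 a^-1 b^-1 a^-1 b^-1) * tr(b) - tr(b^-1 a^-1 b^-1 a^-1)   [inverse elimination on b] = y^2*z^2 - x*y*z - y^2 - z^2 + 2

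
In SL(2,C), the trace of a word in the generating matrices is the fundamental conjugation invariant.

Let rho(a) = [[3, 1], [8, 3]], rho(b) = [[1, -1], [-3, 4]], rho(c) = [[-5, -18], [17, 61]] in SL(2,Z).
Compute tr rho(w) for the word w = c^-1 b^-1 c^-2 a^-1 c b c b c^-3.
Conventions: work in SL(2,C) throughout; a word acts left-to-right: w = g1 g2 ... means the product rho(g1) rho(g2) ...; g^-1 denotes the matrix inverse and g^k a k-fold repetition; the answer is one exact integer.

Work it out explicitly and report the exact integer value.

3170751089681176

rho(c^-1) = [[61, 18], [-17, -5]]
... * rho(b^-1) = [[4, 1], [3, 1]]  ->  [[298, 79], [-83, -22]]
... * rho(c^-1) = [[61, 18], [-17, -5]]  ->  [[16835, 4969], [-4689, -1384]]
... * rho(c^-1) = [[61, 18], [-17, -5]]  ->  [[942462, 278185], [-262501, -77482]]
... * rho(a^-1) = [[3, -1], [-8, 3]]  ->  [[601906, -107907], [-167647, 30055]]
... * rho(c) = [[-5, -18], [17, 61]]  ->  [[-4843949, -17416635], [1349170, 4851001]]
... * rho(b) = [[1, -1], [-3, 4]]  ->  [[47405956, -64822591], [-13203833, 18054834]]
... * rho(c) = [[-5, -18], [17, 61]]  ->  [[-1339013827, -4807485259], [372951343, 1339013868]]
... * rho(b) = [[1, -1], [-3, 4]]  ->  [[13083441950, -17890927209], [-3644090261, 4983104129]]
... * rho(c^-1) = [[61, 18], [-17, -5]]  ->  [[1102235721503, 324956591145], [-307002276114, -90509145343]]
... * rho(c^-1) = [[61, 18], [-17, -5]]  ->  [[61712116962218, 18215460031329], [-17188483372123, -5073495243337]]
... * rho(c^-1) = [[61, 18], [-17, -5]]  ->  [[3454776314162705, 1019740805163279], [-962248066562774, -284025224481529]]
tr = 3454776314162705 + -284025224481529 = 3170751089681176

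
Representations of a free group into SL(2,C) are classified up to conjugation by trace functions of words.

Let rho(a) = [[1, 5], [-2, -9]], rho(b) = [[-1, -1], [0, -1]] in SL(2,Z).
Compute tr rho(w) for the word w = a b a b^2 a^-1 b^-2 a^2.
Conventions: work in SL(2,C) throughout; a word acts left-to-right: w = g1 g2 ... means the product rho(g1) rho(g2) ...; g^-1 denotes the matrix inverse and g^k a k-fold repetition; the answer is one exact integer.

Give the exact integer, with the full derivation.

rho(a) = [[1, 5], [-2, -9]]
... * rho(b) = [[-1, -1], [0, -1]]  ->  [[-1, -6], [2, 11]]
... * rho(a) = [[1, 5], [-2, -9]]  ->  [[11, 49], [-20, -89]]
... * rho(b) = [[-1, -1], [0, -1]]  ->  [[-11, -60], [20, 109]]
... * rho(b) = [[-1, -1], [0, -1]]  ->  [[11, 71], [-20, -129]]
... * rho(a^-1) = [[-9, -5], [2, 1]]  ->  [[43, 16], [-78, -29]]
... * rho(b^-1) = [[-1, 1], [0, -1]]  ->  [[-43, 27], [78, -49]]
... * rho(b^-1) = [[-1, 1], [0, -1]]  ->  [[43, -70], [-78, 127]]
... * rho(a) = [[1, 5], [-2, -9]]  ->  [[183, 845], [-332, -1533]]
... * rho(a) = [[1, 5], [-2, -9]]  ->  [[-1507, -6690], [2734, 12137]]
tr = -1507 + 12137 = 10630

10630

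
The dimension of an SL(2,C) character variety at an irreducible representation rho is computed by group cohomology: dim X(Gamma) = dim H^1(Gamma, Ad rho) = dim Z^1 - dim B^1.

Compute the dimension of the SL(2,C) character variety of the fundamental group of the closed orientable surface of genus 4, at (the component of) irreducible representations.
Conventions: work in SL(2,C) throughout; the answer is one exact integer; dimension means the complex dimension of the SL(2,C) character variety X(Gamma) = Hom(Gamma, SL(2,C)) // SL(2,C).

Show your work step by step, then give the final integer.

18

The genus-4 surface group: 2g = 8 generators, one relator prod [a_i, b_i].
Before the relator condition, cocycle space has dim 3*8 = 24.
H^2 = coker(d_2) is dual to H^0 = 0 at irreducible rho (Poincare duality), so d_2 is onto: dim Z^1 = 21.
dim B^1 = 3 (coboundaries, injective at irreducible rho).
dim X = dim H^1 = 21 - 3 = 18.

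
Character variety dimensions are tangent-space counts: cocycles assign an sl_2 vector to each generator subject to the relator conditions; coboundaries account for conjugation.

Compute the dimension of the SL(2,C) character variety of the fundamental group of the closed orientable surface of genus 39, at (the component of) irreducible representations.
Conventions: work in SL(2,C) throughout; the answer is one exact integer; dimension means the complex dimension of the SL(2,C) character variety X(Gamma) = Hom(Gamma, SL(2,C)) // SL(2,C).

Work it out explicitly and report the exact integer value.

228

pi_1 of the closed genus-39 surface has 78 generators bound by the single product-of-commutators relator.
Before the relator condition, cocycle space has dim 3*78 = 234.
At an irreducible rho, H^2 = coker(d_2) vanishes (Poincare duality: H^2 is dual to H^0 = invariants = 0), so d_2 is surjective onto sl_2 and dim Z^1 = 234 - 3 = 231.
dim B^1 = 3 (coboundaries, injective at irreducible rho).
dim X = dim H^1 = 231 - 3 = 228.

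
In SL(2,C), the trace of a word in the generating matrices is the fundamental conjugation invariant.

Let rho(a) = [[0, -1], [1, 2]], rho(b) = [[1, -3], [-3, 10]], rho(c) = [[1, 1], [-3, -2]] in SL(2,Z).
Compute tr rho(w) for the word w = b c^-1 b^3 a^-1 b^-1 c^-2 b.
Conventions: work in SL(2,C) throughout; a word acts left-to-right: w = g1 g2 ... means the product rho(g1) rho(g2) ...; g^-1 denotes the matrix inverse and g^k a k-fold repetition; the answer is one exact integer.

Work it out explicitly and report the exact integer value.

rho(b) = [[1, -3], [-3, 10]]
... * rho(c^-1) = [[-2, -1], [3, 1]]  ->  [[-11, -4], [36, 13]]
... * rho(b) = [[1, -3], [-3, 10]]  ->  [[1, -7], [-3, 22]]
... * rho(b) = [[1, -3], [-3, 10]]  ->  [[22, -73], [-69, 229]]
... * rho(b) = [[1, -3], [-3, 10]]  ->  [[241, -796], [-756, 2497]]
... * rho(a^-1) = [[2, 1], [-1, 0]]  ->  [[1278, 241], [-4009, -756]]
... * rho(b^-1) = [[10, 3], [3, 1]]  ->  [[13503, 4075], [-42358, -12783]]
... * rho(c^-1) = [[-2, -1], [3, 1]]  ->  [[-14781, -9428], [46367, 29575]]
... * rho(c^-1) = [[-2, -1], [3, 1]]  ->  [[1278, 5353], [-4009, -16792]]
... * rho(b) = [[1, -3], [-3, 10]]  ->  [[-14781, 49696], [46367, -155893]]
tr = -14781 + -155893 = -170674

-170674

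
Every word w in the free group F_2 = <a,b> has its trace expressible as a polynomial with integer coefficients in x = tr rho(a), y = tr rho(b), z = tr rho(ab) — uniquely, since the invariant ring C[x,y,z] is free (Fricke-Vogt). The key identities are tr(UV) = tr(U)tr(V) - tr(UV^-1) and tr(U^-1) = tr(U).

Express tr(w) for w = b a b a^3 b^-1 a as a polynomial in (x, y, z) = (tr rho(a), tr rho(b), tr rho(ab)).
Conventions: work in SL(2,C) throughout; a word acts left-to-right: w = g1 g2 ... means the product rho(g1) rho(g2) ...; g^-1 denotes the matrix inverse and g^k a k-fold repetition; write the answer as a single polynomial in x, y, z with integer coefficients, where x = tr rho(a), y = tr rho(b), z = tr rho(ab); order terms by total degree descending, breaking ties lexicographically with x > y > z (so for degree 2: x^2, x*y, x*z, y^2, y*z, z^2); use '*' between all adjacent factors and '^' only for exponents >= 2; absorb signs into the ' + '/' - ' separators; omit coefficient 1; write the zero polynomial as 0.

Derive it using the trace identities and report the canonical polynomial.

trace(b a b a) = trace(a b) * trace(a b) - trace(1) = z^2 - 2
trace(b a b) = trace(b) * trace(a b) - trace(a) = y*z - x
trace(b a b a^2) = trace(a) * trace(b a b a) - trace(b a b) = x*z^2 - y*z - x
trace(a^2 b a b a) = trace(a) * trace(b a b a^2) - trace(b a b a) = x^2*z^2 - x*y*z - x^2 - z^2 + 2
trace(a b a b a^3) = trace(a) * trace(a^2 b a b a) - trace(a^2 b a b) = x^3*z^2 - x^2*y*z - x^3 - 2*x*z^2 + y*z + 3*x
trace(b a b a b a) = trace(a b) * trace(a b a b) - trace(a^-1 b^-1) = z^3 - 3*z
trace(a b a) = trace(a) * trace(b a) - trace(b) = x*z - y
trace(b a b a b) = trace(b) * trace(a b a b) - trace(a b a) = y*z^2 - x*z - y
trace(b a b a b a^2) = trace(a) * trace(b a b a b a) - trace(b a b a b) = x*z^3 - y*z^2 - 2*x*z + y
trace(a b a b a^3 b) = trace(a) * trace(b a b a b a^2) - trace(b a b a b a) = x^2*z^3 - x*y*z^2 - 2*x^2*z - z^3 + x*y + 3*z
trace(b a b a^3 b^-1 a) = trace(a b a b a^3) * trace(b) - trace(a b a b a^3 b) = x^3*y*z^2 - x^2*y^2*z - x^2*z^3 - x^3*y - x*y*z^2 + 2*x^2*z + y^2*z + z^3 + 2*x*y - 3*z

x^3*y*z^2 - x^2*y^2*z - x^2*z^3 - x^3*y - x*y*z^2 + 2*x^2*z + y^2*z + z^3 + 2*x*y - 3*z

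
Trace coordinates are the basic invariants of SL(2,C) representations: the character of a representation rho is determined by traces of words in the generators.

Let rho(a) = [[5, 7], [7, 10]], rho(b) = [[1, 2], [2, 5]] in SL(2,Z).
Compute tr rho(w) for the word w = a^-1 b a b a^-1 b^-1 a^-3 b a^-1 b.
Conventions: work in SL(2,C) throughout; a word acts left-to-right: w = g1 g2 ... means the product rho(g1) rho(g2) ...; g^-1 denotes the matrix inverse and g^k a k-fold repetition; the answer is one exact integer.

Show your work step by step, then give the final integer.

rho(a^-1) = [[10, -7], [-7, 5]]
... * rho(b) = [[1, 2], [2, 5]]  ->  [[-4, -15], [3, 11]]
... * rho(a) = [[5, 7], [7, 10]]  ->  [[-125, -178], [92, 131]]
... * rho(b) = [[1, 2], [2, 5]]  ->  [[-481, -1140], [354, 839]]
... * rho(a^-1) = [[10, -7], [-7, 5]]  ->  [[3170, -2333], [-2333, 1717]]
... * rho(b^-1) = [[5, -2], [-2, 1]]  ->  [[20516, -8673], [-15099, 6383]]
... * rho(a^-1) = [[10, -7], [-7, 5]]  ->  [[265871, -186977], [-195671, 137608]]
... * rho(a^-1) = [[10, -7], [-7, 5]]  ->  [[3967549, -2795982], [-2919966, 2057737]]
... * rho(a^-1) = [[10, -7], [-7, 5]]  ->  [[59247364, -41752753], [-43603819, 30728447]]
... * rho(b) = [[1, 2], [2, 5]]  ->  [[-24258142, -90269037], [17853075, 66434597]]
... * rho(a^-1) = [[10, -7], [-7, 5]]  ->  [[389301839, -281538191], [-286511429, 207201460]]
... * rho(b) = [[1, 2], [2, 5]]  ->  [[-173774543, -629087277], [127891491, 462984442]]
tr = -173774543 + 462984442 = 289209899

289209899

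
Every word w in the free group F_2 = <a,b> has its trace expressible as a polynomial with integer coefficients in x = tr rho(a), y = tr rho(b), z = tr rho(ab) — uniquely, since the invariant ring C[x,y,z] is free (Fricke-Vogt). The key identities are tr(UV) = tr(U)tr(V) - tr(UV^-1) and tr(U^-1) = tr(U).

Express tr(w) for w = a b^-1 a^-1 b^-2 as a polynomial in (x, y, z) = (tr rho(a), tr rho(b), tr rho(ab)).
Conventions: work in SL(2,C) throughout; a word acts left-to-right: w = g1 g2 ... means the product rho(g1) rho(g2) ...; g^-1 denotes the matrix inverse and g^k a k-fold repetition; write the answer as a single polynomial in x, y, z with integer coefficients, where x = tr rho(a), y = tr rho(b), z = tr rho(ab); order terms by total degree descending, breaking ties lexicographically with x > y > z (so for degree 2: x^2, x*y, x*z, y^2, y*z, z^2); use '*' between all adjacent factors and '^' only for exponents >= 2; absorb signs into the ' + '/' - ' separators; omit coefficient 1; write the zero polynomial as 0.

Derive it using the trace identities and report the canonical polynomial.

tr(a b^-1) = tr(a)*tr(b) - tr(a b) = x*y - z
tr(b^-2 a) = tr(a b^-1)*tr(b) - tr(a) = x*y^2 - y*z - x
reduce: tr(b^-2 a b^-1) = tr(b^-2 a)*tr(b) - tr(b^-2 a b) = x*y^3 - y^2*z - 2*x*y + z
so tr(a^2) = tr(a)*tr(a) - tr(1) = x^2 - 2
tr(a^2 b) = tr(a)*tr(b a) - tr(b) = x*z - y
reduce: tr(a b^-1 a) = tr(a^2)*tr(b) - tr(a^2 b) = x^2*y - x*z - y
tr(a b a b) = tr(b a)*tr(b a) - tr(1) = z^2 - 2
reduce: tr(a b^-1 a b) = tr(a b a)*tr(b) - tr(a b a b) = x*y*z - y^2 - z^2 + 2
reduce: tr(a b^-1 a b^-1) = tr(a b^-1 a)*tr(b) - tr(a b^-1 a b) = x^2*y^2 - 2*x*y*z + z^2 - 2
tr(b^-2 a b^-1 a) = tr(a b^-1 a b^-1)*tr(b) - tr(a b^-1 a) = x^2*y^3 - 2*x*y^2*z - x^2*y + y*z^2 + x*z - y
reduce: tr(a b^-1 a^-1 b^-2) = tr(b^-2 a b^-1)*tr(a) - tr(b^-2 a b^-1 a) = x*y^2*z - x^2*y - y*z^2 + y

x*y^2*z - x^2*y - y*z^2 + y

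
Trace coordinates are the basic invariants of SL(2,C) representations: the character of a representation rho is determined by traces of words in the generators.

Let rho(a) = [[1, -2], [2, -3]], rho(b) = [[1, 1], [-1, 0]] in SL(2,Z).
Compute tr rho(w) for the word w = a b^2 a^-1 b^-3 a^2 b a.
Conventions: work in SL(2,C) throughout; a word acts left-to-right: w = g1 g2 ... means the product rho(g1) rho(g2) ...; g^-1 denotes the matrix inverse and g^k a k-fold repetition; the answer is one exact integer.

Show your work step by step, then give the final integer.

70

rho(a) = [[1, -2], [2, -3]]
... * rho(b) = [[1, 1], [-1, 0]]  ->  [[3, 1], [5, 2]]
... * rho(b) = [[1, 1], [-1, 0]]  ->  [[2, 3], [3, 5]]
... * rho(a^-1) = [[-3, 2], [-2, 1]]  ->  [[-12, 7], [-19, 11]]
... * rho(b^-1) = [[0, -1], [1, 1]]  ->  [[7, 19], [11, 30]]
... * rho(b^-1) = [[0, -1], [1, 1]]  ->  [[19, 12], [30, 19]]
... * rho(b^-1) = [[0, -1], [1, 1]]  ->  [[12, -7], [19, -11]]
... * rho(a) = [[1, -2], [2, -3]]  ->  [[-2, -3], [-3, -5]]
... * rho(a) = [[1, -2], [2, -3]]  ->  [[-8, 13], [-13, 21]]
... * rho(b) = [[1, 1], [-1, 0]]  ->  [[-21, -8], [-34, -13]]
... * rho(a) = [[1, -2], [2, -3]]  ->  [[-37, 66], [-60, 107]]
tr = -37 + 107 = 70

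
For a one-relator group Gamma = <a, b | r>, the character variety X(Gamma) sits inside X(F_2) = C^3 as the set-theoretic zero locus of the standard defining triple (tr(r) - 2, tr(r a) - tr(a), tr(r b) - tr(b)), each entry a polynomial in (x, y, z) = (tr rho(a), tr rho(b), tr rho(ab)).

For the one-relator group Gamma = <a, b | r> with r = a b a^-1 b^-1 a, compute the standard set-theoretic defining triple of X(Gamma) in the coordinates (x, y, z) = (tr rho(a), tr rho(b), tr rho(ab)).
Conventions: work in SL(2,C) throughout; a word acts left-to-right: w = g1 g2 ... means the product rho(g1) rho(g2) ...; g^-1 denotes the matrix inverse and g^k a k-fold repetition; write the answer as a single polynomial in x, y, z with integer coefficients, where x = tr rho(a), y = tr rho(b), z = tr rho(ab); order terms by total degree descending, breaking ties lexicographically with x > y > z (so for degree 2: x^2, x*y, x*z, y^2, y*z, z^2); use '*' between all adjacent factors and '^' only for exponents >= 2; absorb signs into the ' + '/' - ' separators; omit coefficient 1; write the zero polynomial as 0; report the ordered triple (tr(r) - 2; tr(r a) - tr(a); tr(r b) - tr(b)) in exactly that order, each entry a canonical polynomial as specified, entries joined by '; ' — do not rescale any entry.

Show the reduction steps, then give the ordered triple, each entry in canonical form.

and tr(a^2) = tr(a) tr(a) - tr(1) = x^2 - 2
next, tr(a b a) = tr(a) tr(b a) - tr(b) = x*z - y
and tr(a^2 b a) = tr(a) tr(a b a) - tr(a b) = x^2*z - x*y - z
tr(b a b a) = tr(b a) tr(b a) - tr(1)   [split at repeated b] = z^2 - 2
tr(b a b) = tr(b) tr(a b) - tr(a) = y*z - x
tr(a^2 b a b) = tr(a) tr(b a b a) - tr(b a b) = x*z^2 - y*z - x
tr(b^-1 a^2 b a) = tr(a^2 b a) tr(b) - tr(a^2 b a b) = x^2*y*z - x*y^2 - x*z^2 + x
and tr(a b a^-1 b^-1 a) = tr(b^-1 a^2 b) tr(a) - tr(b^-1 a^2 b a) = -x^2*y*z + x^3 + x*y^2 + x*z^2 - 3*x
tr(a b^2 a) = tr(b) tr(a^2 b) - tr(a^2) = x*y*z - x^2 - y^2 + 2
and tr(b a^3 b) = tr(a) tr(a b^2 a) - tr(a b^2) = x^2*y*z - x^3 - x*y^2 - y*z + 3*x
next, tr(b a^3 b a) = tr(a) tr(b a b a^2) - tr(b a b a) = x^2*z^2 - x*y*z - x^2 - z^2 + 2
next, tr(a^3 b a^-1 b) = tr(b a^3 b) tr(a) - tr(b a^3 b a) = x^3*y*z - x^4 - x^2*y^2 - x^2*z^2 + 4*x^2 + z^2 - 2
tr(a b a^-1 b^-1 a^2) = tr(a^3 b a^-1) tr(b) - tr(a^3 b a^-1 b) = -x^3*y*z + x^4 + x^2*y^2 + x^2*z^2 + x*y*z - 4*x^2 - y^2 - z^2 + 2
next, tr(a b a b a b) = tr(a b a b) tr(a b) - tr(b a)  (split on a) = z^3 - 3*z
next, tr(b^-1 a b a b a) = tr(a b a b a) tr(b) - tr(a b a b a b)  (eliminate b^-1) = x*y*z^2 - y^2*z - z^3 - x*y + 3*z
next, tr(a b a^-1 b^-1 a b) = tr(b^-1 a b a b) tr(a) - tr(b^-1 a b a b a)  (eliminate a^-1) = -x*y*z^2 + x^2*z + y^2*z + z^3 - 3*z
assemble the triple (tr(r) - 2; tr(r a) - x; tr(r b) - y)

-x^2*y*z + x^3 + x*y^2 + x*z^2 - 3*x - 2; -x^3*y*z + x^4 + x^2*y^2 + x^2*z^2 + x*y*z - 4*x^2 - y^2 - z^2 - x + 2; -x*y*z^2 + x^2*z + y^2*z + z^3 - y - 3*z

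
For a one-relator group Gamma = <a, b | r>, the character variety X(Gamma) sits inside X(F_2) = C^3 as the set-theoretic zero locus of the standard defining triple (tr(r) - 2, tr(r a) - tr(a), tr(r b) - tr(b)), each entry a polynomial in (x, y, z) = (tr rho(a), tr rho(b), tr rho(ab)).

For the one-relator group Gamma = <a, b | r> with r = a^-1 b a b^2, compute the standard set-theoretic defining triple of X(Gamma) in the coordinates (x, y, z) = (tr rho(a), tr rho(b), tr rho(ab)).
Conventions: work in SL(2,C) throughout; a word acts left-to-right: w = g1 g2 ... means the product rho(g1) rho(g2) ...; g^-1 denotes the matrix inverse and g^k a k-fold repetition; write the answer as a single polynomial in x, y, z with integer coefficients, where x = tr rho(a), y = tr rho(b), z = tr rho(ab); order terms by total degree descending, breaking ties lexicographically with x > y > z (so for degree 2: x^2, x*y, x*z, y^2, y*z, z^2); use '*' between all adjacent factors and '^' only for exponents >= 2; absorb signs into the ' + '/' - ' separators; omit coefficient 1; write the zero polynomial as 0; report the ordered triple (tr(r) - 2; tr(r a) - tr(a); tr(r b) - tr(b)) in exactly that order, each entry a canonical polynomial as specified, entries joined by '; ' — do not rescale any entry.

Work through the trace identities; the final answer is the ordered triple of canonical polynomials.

tr(a b^2) = tr(b) * tr(a b) - tr(a)   [square of b] = y*z - x
apply: tr(b a b^2) = tr(b) * tr(a b^2) - tr(a b)   [square of b] = y^2*z - x*y - z
tr(a b a b) = tr(b a) * tr(b a) - tr(1)   [split at a repeated b] = z^2 - 2
tr(a b a) = tr(a) * tr(b a) - tr(b)   [square of a] = x*z - y
tr(b a b^2 a) = tr(b) * tr(a b a b) - tr(a b a)   [square of b] = y*z^2 - x*z - y
tr(a^-1 b a b^2) = tr(b a b^2) * tr(a) - tr(b a b^2 a)   [inverse elimination on a] = x*y^2*z - x^2*y - y*z^2 + y
tr(b a b^3) = tr(b) * tr(a b^3) - tr(a b^2) = y^3*z - x*y^2 - 2*y*z + x
tr(b a b^3 a) = tr(b) * tr(b a b a b) - tr(b a b a) = y^2*z^2 - x*y*z - y^2 - z^2 + 2
apply: tr(a^-1 b a b^3) = tr(b a b^3) * tr(a) - tr(b a b^3 a) = x*y^3*z - x^2*y^2 - y^2*z^2 - x*y*z + x^2 + y^2 + z^2 - 2
assemble the triple (tr(r) - 2; tr(r a) - x; tr(r b) - y)

x*y^2*z - x^2*y - y*z^2 + y - 2; y^2*z - x*y - x - z; x*y^3*z - x^2*y^2 - y^2*z^2 - x*y*z + x^2 + y^2 + z^2 - y - 2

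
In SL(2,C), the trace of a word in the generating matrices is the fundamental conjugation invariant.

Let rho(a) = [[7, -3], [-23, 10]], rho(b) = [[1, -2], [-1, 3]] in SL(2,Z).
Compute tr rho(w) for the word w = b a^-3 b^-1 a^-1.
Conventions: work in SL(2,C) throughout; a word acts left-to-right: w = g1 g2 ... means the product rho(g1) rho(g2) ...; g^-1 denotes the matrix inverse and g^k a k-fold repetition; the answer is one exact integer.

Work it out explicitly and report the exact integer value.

-450145

rho(b) = [[1, -2], [-1, 3]]
... * rho(a^-1) = [[10, 3], [23, 7]]  ->  [[-36, -11], [59, 18]]
... * rho(a^-1) = [[10, 3], [23, 7]]  ->  [[-613, -185], [1004, 303]]
... * rho(a^-1) = [[10, 3], [23, 7]]  ->  [[-10385, -3134], [17009, 5133]]
... * rho(b^-1) = [[3, 2], [1, 1]]  ->  [[-34289, -23904], [56160, 39151]]
... * rho(a^-1) = [[10, 3], [23, 7]]  ->  [[-892682, -270195], [1462073, 442537]]
tr = -892682 + 442537 = -450145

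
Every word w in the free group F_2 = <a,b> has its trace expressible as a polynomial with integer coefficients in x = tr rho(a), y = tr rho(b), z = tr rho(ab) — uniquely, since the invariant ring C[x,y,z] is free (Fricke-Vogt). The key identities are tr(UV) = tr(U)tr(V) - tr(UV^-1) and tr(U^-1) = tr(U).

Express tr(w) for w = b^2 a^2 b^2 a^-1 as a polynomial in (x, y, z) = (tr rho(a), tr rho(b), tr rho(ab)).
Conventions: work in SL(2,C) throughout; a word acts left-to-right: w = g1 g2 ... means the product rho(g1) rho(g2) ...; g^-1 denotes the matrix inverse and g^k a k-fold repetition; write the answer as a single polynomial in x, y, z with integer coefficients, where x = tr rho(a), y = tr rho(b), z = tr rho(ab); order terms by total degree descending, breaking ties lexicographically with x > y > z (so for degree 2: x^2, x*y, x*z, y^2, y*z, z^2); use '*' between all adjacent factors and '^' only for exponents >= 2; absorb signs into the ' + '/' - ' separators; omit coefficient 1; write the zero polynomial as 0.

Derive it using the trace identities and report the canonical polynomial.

tr(a b^2) = tr(b)*tr(a b) - tr(a) = y*z - x
tr(b^3 a) = tr(b)*tr(a b^2) - tr(a b) = y^2*z - x*y - z
next, tr(b^2) = tr(b)*tr(b) - tr(1) = y^2 - 2
and tr(b^3) = tr(b)*tr(b^2) - tr(b) = y^3 - 3*y
tr(b a^2 b^2) = tr(a)*tr(b^3 a) - tr(b^3) = x*y^2*z - x^2*y - y^3 - x*z + 3*y
next, tr(a^2 b) = tr(a)*tr(b a) - tr(b) = x*z - y
next, tr(a^2) = tr(a)*tr(a) - tr(1) = x^2 - 2
tr(b a^2 b) = tr(b)*tr(a^2 b) - tr(a^2) = x*y*z - x^2 - y^2 + 2
tr(b^2 a^2 b^2) = tr(b)*tr(b a^2 b^2) - tr(b a^2 b) = x*y^3*z - x^2*y^2 - y^4 - 2*x*y*z + x^2 + 4*y^2 - 2
tr(b a b a) = tr(b a)*tr(b a) - tr(1)   [split at repeated b] = z^2 - 2
tr(a b a^2 b) = tr(a)*tr(b a b a) - tr(b a b) = x*z^2 - y*z - x
tr(a b a^2) = tr(a)*tr(b a^2) - tr(b a) = x^2*z - x*y - z
next, tr(a^2 b^2 a b) = tr(b)*tr(a b a^2 b) - tr(a b a^2) = x*y*z^2 - x^2*z - y^2*z + z
next, tr(a^3) = tr(a)*tr(a^2) - tr(a) = x^3 - 3*x
tr(a^2 b^2 a) = tr(b)*tr(a^3 b) - tr(a^3) = x^2*y*z - x^3 - x*y^2 - y*z + 3*x
tr(b^2 a^2 b^2 a) = tr(b)*tr(a^2 b^2 a b) - tr(a^2 b^2 a) = x*y^2*z^2 - 2*x^2*y*z - y^3*z + x^3 + x*y^2 + 2*y*z - 3*x
tr(b^2 a^2 b^2 a^-1) = tr(b^2 a^2 b^2)*tr(a) - tr(b^2 a^2 b^2 a) = x^2*y^3*z - x^3*y^2 - x*y^4 - x*y^2*z^2 + y^3*z + 3*x*y^2 - 2*y*z + x

x^2*y^3*z - x^3*y^2 - x*y^4 - x*y^2*z^2 + y^3*z + 3*x*y^2 - 2*y*z + x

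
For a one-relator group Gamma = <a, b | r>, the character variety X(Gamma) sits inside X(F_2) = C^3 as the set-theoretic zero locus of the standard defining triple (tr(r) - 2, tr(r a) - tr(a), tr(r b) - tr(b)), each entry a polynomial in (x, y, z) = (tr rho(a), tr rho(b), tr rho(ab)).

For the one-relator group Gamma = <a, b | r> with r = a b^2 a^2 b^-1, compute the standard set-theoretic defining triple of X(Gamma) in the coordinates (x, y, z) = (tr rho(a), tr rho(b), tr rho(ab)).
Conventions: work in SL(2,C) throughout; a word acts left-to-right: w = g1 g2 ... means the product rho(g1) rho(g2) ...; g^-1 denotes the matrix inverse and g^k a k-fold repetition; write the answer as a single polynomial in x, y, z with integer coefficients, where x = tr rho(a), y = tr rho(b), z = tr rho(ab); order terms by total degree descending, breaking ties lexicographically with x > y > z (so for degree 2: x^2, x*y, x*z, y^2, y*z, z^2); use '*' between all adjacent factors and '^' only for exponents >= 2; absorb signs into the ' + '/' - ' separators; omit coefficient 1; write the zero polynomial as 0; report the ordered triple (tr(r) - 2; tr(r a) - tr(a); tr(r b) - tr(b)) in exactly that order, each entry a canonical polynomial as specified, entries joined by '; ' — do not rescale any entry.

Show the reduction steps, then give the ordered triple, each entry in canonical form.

use: tr(b^2 a) = tr(b) tr(a b) - tr(a) = y*z - x
tr(b^2) = tr(b) tr(b) - tr(1) = y^2 - 2
apply: tr(a b^2 a) = tr(a) tr(b^2 a) - tr(b^2) = x*y*z - x^2 - y^2 + 2
tr(a b^2 a^2) = tr(a) tr(a b^2 a) - tr(a b^2) = x^2*y*z - x^3 - x*y^2 - y*z + 3*x
tr(a b a b) = tr(b a) tr(b a) - tr(1)   [split at repeated b] = z^2 - 2
tr(a b a) = tr(a) tr(b a) - tr(b) = x*z - y
tr(b a b^2 a) = tr(b) tr(a b a b) - tr(a b a) = y*z^2 - x*z - y
use: tr(b a b^2) = tr(b) tr(b a b) - tr(b a) = y^2*z - x*y - z
tr(a b^2 a^2 b) = tr(a) tr(b a b^2 a) - tr(b a b^2) = x*y*z^2 - x^2*z - y^2*z + z
tr(a b^2 a^2 b^-1) = tr(a b^2 a^2) tr(b) - tr(a b^2 a^2 b) = x^2*y^2*z - x^3*y - x*y^3 - x*y*z^2 + x^2*z + 3*x*y - z
tr(a^2 b a) = tr(a) tr(b a^2) - tr(b a)  (reduce the a square) = x^2*z - x*y - z
tr(a^4 b) = tr(a) tr(a^2 b a) - tr(a^2 b)  (reduce the a square) = x^3*z - x^2*y - 2*x*z + y
tr(a^2) = tr(a) tr(a) - tr(1)  (reduce the a square) = x^2 - 2
tr(a^3) = tr(a) tr(a^2) - tr(a)  (reduce the a square) = x^3 - 3*x
tr(a^4) = tr(a) tr(a^3) - tr(a^2)  (reduce the a square) = x^4 - 4*x^2 + 2
tr(a^2 b^2 a^2) = tr(b) tr(a^4 b) - tr(a^4)  (reduce the b square) = x^3*y*z - x^4 - x^2*y^2 - 2*x*y*z + 4*x^2 + y^2 - 2
use: tr(a b a^2 b) = tr(a) tr(b a b a) - tr(b a b)  (reduce the a square) = x*z^2 - y*z - x
use: tr(b a^2 b^2 a) = tr(b) tr(a b a^2 b) - tr(a b a^2)  (reduce the b square) = x*y*z^2 - x^2*z - y^2*z + z
tr(b a^2 b^2) = tr(b) tr(a^2 b^2) - tr(a^2 b)  (reduce the b square) = x*y^2*z - x^2*y - y^3 - x*z + 3*y
apply: tr(a^2 b^2 a^2 b) = tr(a) tr(b a^2 b^2 a) - tr(b a^2 b^2)  (reduce the a square) = x^2*y*z^2 - x^3*z - 2*x*y^2*z + x^2*y + y^3 + 2*x*z - 3*y
tr(a b^2 a^2 b^-1 a) = tr(a^2 b^2 a^2) tr(b) - tr(a^2 b^2 a^2 b)  (eliminate b^-1) = x^3*y^2*z - x^4*y - x^2*y^3 - x^2*y*z^2 + x^3*z + 3*x^2*y - 2*x*z + y
assemble the triple (tr(r) - 2; tr(r a) - x; tr(r b) - y)

x^2*y^2*z - x^3*y - x*y^3 - x*y*z^2 + x^2*z + 3*x*y - z - 2; x^3*y^2*z - x^4*y - x^2*y^3 - x^2*y*z^2 + x^3*z + 3*x^2*y - 2*x*z - x + y; x^2*y*z - x^3 - x*y^2 - y*z + 3*x - y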